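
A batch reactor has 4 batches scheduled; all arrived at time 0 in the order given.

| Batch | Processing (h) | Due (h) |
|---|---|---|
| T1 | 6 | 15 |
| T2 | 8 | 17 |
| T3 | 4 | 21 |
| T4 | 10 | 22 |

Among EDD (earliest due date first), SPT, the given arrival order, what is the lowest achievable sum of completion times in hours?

60

EDD (increasing due date): T1 T2 T3 T4.
T1: 0→6
T2: 6→14
T3: 14→18
T4: 18→28
Sum = 6+14+18+28 = 66.
SPT (increasing processing time): T3 T1 T2 T4.
T3: 0→4
T1: 4→10
T2: 10→18
T4: 18→28
Sum = 4+10+18+28 = 60.
FIFO (arrival order): T1 T2 T3 T4.
T1: 0→6
T2: 6→14
T3: 14→18
T4: 18→28
Sum = 6+14+18+28 = 66.
EDD 66, SPT 60, FIFO 66 → minimum 60.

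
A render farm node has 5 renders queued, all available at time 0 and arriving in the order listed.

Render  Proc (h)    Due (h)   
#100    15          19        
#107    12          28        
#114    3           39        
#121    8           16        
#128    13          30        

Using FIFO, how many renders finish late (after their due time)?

FIFO (arrival order): #100 #107 #114 #121 #128.
#100: 0→15, due 19, tardiness 0
#107: 15→27, due 28, tardiness 0
#114: 27→30, due 39, tardiness 0
#121: 30→38, due 16, tardiness 22
#128: 38→51, due 30, tardiness 21
Late renders: 2.

2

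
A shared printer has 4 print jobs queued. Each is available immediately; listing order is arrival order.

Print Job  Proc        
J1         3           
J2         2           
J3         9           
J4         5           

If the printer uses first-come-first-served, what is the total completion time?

41

FIFO (arrival order): J1 J2 J3 J4.
J1: 0→3
J2: 3→5
J3: 5→14
J4: 14→19
Sum = 3+5+14+19 = 41.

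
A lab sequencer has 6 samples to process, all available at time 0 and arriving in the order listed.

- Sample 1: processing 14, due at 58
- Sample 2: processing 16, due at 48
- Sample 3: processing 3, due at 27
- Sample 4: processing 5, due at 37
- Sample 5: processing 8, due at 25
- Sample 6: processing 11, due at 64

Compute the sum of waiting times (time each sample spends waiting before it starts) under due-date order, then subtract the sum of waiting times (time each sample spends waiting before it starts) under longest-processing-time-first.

EDD (increasing due date): Sample 5 Sample 3 Sample 4 Sample 2 Sample 1 Sample 6.
Sample 5: waits 0, runs 0→8
Sample 3: waits 8, runs 8→11
Sample 4: waits 11, runs 11→16
Sample 2: waits 16, runs 16→32
Sample 1: waits 32, runs 32→46
Sample 6: waits 46, runs 46→57
Sum = 0+8+11+16+32+46 = 113.
LPT (decreasing processing time): Sample 2 Sample 1 Sample 6 Sample 5 Sample 4 Sample 3.
Sample 2: waits 0, runs 0→16
Sample 1: waits 16, runs 16→30
Sample 6: waits 30, runs 30→41
Sample 5: waits 41, runs 41→49
Sample 4: waits 49, runs 49→54
Sample 3: waits 54, runs 54→57
Sum = 0+16+30+41+49+54 = 190.
Difference = 113 − 190 = -77.

-77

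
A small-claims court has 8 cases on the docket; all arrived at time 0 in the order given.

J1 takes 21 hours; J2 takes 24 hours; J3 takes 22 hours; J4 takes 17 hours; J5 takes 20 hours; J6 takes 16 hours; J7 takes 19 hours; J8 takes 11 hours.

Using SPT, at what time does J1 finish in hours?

SPT (increasing processing time): J8 J6 J4 J7 J5 J1 J3 J2.
J8: 0→11
J6: 11→27
J4: 27→44
J7: 44→63
J5: 63→83
J1: 83→104

104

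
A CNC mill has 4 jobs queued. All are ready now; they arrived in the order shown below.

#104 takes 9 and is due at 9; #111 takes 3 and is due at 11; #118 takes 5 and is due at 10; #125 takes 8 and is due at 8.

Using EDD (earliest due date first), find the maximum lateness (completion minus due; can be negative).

14

EDD (increasing due date): #125 #104 #118 #111.
#125: 0→8, due 8, lateness 0
#104: 8→17, due 9, lateness 8
#118: 17→22, due 10, lateness 12
#111: 22→25, due 11, lateness 14
Maximum = 14.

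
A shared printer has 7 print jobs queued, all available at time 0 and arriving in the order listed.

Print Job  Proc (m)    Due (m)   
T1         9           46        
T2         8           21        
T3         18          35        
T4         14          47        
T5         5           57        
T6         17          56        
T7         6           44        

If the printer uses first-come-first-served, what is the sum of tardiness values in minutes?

50

FIFO (arrival order): T1 T2 T3 T4 T5 T6 T7.
T1: 0→9, due 46, tardiness 0
T2: 9→17, due 21, tardiness 0
T3: 17→35, due 35, tardiness 0
T4: 35→49, due 47, tardiness 2
T5: 49→54, due 57, tardiness 0
T6: 54→71, due 56, tardiness 15
T7: 71→77, due 44, tardiness 33
Sum = 0+0+0+2+0+15+33 = 50.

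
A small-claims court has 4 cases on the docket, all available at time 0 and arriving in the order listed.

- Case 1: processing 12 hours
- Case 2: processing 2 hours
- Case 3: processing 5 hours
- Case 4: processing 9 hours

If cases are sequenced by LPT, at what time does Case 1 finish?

LPT (decreasing processing time): Case 1 Case 4 Case 3 Case 2.
Case 1: 0→12

12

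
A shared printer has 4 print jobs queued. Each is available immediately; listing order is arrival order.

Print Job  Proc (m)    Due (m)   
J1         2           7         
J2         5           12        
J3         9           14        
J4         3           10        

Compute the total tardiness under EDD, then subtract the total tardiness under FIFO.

EDD (increasing due date): J1 J4 J2 J3.
J1: 0→2, due 7, tardiness 0
J4: 2→5, due 10, tardiness 0
J2: 5→10, due 12, tardiness 0
J3: 10→19, due 14, tardiness 5
Sum = 0+0+0+5 = 5.
FIFO (arrival order): J1 J2 J3 J4.
J1: 0→2, due 7, tardiness 0
J2: 2→7, due 12, tardiness 0
J3: 7→16, due 14, tardiness 2
J4: 16→19, due 10, tardiness 9
Sum = 0+0+2+9 = 11.
Difference = 5 − 11 = -6.

-6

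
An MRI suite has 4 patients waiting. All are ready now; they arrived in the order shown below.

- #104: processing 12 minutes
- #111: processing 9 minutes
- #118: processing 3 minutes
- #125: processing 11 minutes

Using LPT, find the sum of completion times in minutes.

LPT (decreasing processing time): #104 #125 #111 #118.
#104: 0→12
#125: 12→23
#111: 23→32
#118: 32→35
Sum = 12+23+32+35 = 102.

102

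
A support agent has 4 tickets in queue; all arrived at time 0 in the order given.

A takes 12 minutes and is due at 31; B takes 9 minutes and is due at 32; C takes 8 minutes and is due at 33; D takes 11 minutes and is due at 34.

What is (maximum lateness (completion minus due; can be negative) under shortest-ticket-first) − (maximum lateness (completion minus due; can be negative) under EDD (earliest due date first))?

SPT (increasing processing time): C B D A.
C: 0→8, due 33, lateness -25
B: 8→17, due 32, lateness -15
D: 17→28, due 34, lateness -6
A: 28→40, due 31, lateness 9
Maximum = 9.
EDD (increasing due date): A B C D.
A: 0→12, due 31, lateness -19
B: 12→21, due 32, lateness -11
C: 21→29, due 33, lateness -4
D: 29→40, due 34, lateness 6
Maximum = 6.
Difference = 9 − 6 = 3.

3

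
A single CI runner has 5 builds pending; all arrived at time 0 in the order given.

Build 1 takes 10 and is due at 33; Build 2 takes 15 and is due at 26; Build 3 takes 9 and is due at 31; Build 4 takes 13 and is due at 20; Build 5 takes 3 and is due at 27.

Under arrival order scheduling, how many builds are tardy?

3

FIFO (arrival order): Build 1 Build 2 Build 3 Build 4 Build 5.
Build 1: 0→10, due 33, tardiness 0
Build 2: 10→25, due 26, tardiness 0
Build 3: 25→34, due 31, tardiness 3
Build 4: 34→47, due 20, tardiness 27
Build 5: 47→50, due 27, tardiness 23
Late builds: 3.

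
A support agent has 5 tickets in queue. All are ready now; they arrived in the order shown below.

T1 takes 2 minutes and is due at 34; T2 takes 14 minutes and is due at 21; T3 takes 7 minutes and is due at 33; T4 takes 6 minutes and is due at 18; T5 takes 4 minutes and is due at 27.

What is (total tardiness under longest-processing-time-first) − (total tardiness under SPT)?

1

LPT (decreasing processing time): T2 T3 T4 T5 T1.
T2: 0→14, due 21, tardiness 0
T3: 14→21, due 33, tardiness 0
T4: 21→27, due 18, tardiness 9
T5: 27→31, due 27, tardiness 4
T1: 31→33, due 34, tardiness 0
Sum = 0+0+9+4+0 = 13.
SPT (increasing processing time): T1 T5 T4 T3 T2.
T1: 0→2, due 34, tardiness 0
T5: 2→6, due 27, tardiness 0
T4: 6→12, due 18, tardiness 0
T3: 12→19, due 33, tardiness 0
T2: 19→33, due 21, tardiness 12
Sum = 0+0+0+0+12 = 12.
Difference = 13 − 12 = 1.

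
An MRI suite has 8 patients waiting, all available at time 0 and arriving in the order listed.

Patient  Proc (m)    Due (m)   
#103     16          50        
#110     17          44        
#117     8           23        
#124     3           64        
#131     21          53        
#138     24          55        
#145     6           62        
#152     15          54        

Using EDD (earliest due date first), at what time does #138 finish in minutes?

EDD (increasing due date): #117 #110 #103 #131 #152 #138 #145 #124.
#117: 0→8
#110: 8→25
#103: 25→41
#131: 41→62
#152: 62→77
#138: 77→101

101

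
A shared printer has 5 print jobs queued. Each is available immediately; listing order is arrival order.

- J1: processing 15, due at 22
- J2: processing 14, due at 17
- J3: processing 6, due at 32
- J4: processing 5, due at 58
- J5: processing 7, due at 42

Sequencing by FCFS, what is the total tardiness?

20

FIFO (arrival order): J1 J2 J3 J4 J5.
J1: 0→15, due 22, tardiness 0
J2: 15→29, due 17, tardiness 12
J3: 29→35, due 32, tardiness 3
J4: 35→40, due 58, tardiness 0
J5: 40→47, due 42, tardiness 5
Sum = 0+12+3+0+5 = 20.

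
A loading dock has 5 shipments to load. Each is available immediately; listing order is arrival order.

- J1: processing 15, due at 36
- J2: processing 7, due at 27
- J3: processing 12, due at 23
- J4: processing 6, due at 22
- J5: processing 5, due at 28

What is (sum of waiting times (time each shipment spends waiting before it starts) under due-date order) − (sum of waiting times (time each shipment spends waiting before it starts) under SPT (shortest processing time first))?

EDD (increasing due date): J4 J3 J2 J5 J1.
J4: waits 0, runs 0→6
J3: waits 6, runs 6→18
J2: waits 18, runs 18→25
J5: waits 25, runs 25→30
J1: waits 30, runs 30→45
Sum = 0+6+18+25+30 = 79.
SPT (increasing processing time): J5 J4 J2 J3 J1.
J5: waits 0, runs 0→5
J4: waits 5, runs 5→11
J2: waits 11, runs 11→18
J3: waits 18, runs 18→30
J1: waits 30, runs 30→45
Sum = 0+5+11+18+30 = 64.
Difference = 79 − 64 = 15.

15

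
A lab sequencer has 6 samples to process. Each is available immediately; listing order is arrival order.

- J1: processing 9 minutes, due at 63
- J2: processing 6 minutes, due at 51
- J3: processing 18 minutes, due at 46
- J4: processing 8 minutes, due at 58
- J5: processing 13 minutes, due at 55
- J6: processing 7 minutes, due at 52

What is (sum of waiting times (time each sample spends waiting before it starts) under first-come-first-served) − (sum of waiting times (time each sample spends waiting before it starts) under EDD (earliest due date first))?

FIFO (arrival order): J1 J2 J3 J4 J5 J6.
J1: waits 0, runs 0→9
J2: waits 9, runs 9→15
J3: waits 15, runs 15→33
J4: waits 33, runs 33→41
J5: waits 41, runs 41→54
J6: waits 54, runs 54→61
Sum = 0+9+15+33+41+54 = 152.
EDD (increasing due date): J3 J2 J6 J5 J4 J1.
J3: waits 0, runs 0→18
J2: waits 18, runs 18→24
J6: waits 24, runs 24→31
J5: waits 31, runs 31→44
J4: waits 44, runs 44→52
J1: waits 52, runs 52→61
Sum = 0+18+24+31+44+52 = 169.
Difference = 152 − 169 = -17.

-17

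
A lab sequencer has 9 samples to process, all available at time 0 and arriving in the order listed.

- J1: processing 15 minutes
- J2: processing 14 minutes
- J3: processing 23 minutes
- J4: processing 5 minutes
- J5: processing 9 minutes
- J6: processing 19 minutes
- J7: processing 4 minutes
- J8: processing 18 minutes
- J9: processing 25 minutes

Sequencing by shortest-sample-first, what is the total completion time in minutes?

SPT (increasing processing time): J7 J4 J5 J2 J1 J8 J6 J3 J9.
J7: 0→4
J4: 4→9
J5: 9→18
J2: 18→32
J1: 32→47
J8: 47→65
J6: 65→84
J3: 84→107
J9: 107→132
Sum = 4+9+18+32+47+65+84+107+132 = 498.

498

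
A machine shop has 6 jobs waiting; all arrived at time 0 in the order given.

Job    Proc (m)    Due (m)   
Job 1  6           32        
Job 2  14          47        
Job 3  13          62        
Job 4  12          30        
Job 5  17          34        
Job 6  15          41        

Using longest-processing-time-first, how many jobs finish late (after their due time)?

2

LPT (decreasing processing time): Job 5 Job 6 Job 2 Job 3 Job 4 Job 1.
Job 5: 0→17, due 34, tardiness 0
Job 6: 17→32, due 41, tardiness 0
Job 2: 32→46, due 47, tardiness 0
Job 3: 46→59, due 62, tardiness 0
Job 4: 59→71, due 30, tardiness 41
Job 1: 71→77, due 32, tardiness 45
Late jobs: 2.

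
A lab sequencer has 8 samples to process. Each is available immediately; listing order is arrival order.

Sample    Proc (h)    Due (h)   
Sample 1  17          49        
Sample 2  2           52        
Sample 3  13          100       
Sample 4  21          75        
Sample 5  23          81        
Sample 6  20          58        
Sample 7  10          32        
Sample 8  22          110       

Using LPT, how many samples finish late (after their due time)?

LPT (decreasing processing time): Sample 5 Sample 8 Sample 4 Sample 6 Sample 1 Sample 3 Sample 7 Sample 2.
Sample 5: 0→23, due 81, tardiness 0
Sample 8: 23→45, due 110, tardiness 0
Sample 4: 45→66, due 75, tardiness 0
Sample 6: 66→86, due 58, tardiness 28
Sample 1: 86→103, due 49, tardiness 54
Sample 3: 103→116, due 100, tardiness 16
Sample 7: 116→126, due 32, tardiness 94
Sample 2: 126→128, due 52, tardiness 76
Late samples: 5.

5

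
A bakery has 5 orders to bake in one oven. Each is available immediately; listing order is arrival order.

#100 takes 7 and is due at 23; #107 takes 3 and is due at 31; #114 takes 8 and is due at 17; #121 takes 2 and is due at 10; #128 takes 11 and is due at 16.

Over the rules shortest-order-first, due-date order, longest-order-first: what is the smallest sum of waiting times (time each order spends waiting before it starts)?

39

SPT (increasing processing time): #121 #107 #100 #114 #128.
#121: waits 0, runs 0→2
#107: waits 2, runs 2→5
#100: waits 5, runs 5→12
#114: waits 12, runs 12→20
#128: waits 20, runs 20→31
Sum = 0+2+5+12+20 = 39.
EDD (increasing due date): #121 #128 #114 #100 #107.
#121: waits 0, runs 0→2
#128: waits 2, runs 2→13
#114: waits 13, runs 13→21
#100: waits 21, runs 21→28
#107: waits 28, runs 28→31
Sum = 0+2+13+21+28 = 64.
LPT (decreasing processing time): #128 #114 #100 #107 #121.
#128: waits 0, runs 0→11
#114: waits 11, runs 11→19
#100: waits 19, runs 19→26
#107: waits 26, runs 26→29
#121: waits 29, runs 29→31
Sum = 0+11+19+26+29 = 85.
SPT 39, EDD 64, LPT 85 → minimum 39.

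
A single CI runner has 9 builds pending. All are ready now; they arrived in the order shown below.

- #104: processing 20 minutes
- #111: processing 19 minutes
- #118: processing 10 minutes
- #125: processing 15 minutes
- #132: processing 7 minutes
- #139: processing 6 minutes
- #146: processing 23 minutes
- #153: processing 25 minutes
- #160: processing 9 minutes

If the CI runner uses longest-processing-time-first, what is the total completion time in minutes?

825

LPT (decreasing processing time): #153 #146 #104 #111 #125 #118 #160 #132 #139.
#153: 0→25
#146: 25→48
#104: 48→68
#111: 68→87
#125: 87→102
#118: 102→112
#160: 112→121
#132: 121→128
#139: 128→134
Sum = 25+48+68+87+102+112+121+128+134 = 825.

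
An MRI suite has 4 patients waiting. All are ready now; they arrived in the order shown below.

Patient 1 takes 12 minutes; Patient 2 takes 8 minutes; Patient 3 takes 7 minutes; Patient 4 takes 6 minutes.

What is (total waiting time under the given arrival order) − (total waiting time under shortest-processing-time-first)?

FIFO (arrival order): Patient 1 Patient 2 Patient 3 Patient 4.
Patient 1: waits 0, runs 0→12
Patient 2: waits 12, runs 12→20
Patient 3: waits 20, runs 20→27
Patient 4: waits 27, runs 27→33
Sum = 0+12+20+27 = 59.
SPT (increasing processing time): Patient 4 Patient 3 Patient 2 Patient 1.
Patient 4: waits 0, runs 0→6
Patient 3: waits 6, runs 6→13
Patient 2: waits 13, runs 13→21
Patient 1: waits 21, runs 21→33
Sum = 0+6+13+21 = 40.
Difference = 59 − 40 = 19.

19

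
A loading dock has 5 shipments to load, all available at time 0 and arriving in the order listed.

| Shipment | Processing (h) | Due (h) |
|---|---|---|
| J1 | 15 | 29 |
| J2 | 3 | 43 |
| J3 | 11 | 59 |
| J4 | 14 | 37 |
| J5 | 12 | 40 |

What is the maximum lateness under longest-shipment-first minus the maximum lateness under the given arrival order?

-3

LPT (decreasing processing time): J1 J4 J5 J3 J2.
J1: 0→15, due 29, lateness -14
J4: 15→29, due 37, lateness -8
J5: 29→41, due 40, lateness 1
J3: 41→52, due 59, lateness -7
J2: 52→55, due 43, lateness 12
Maximum = 12.
FIFO (arrival order): J1 J2 J3 J4 J5.
J1: 0→15, due 29, lateness -14
J2: 15→18, due 43, lateness -25
J3: 18→29, due 59, lateness -30
J4: 29→43, due 37, lateness 6
J5: 43→55, due 40, lateness 15
Maximum = 15.
Difference = 12 − 15 = -3.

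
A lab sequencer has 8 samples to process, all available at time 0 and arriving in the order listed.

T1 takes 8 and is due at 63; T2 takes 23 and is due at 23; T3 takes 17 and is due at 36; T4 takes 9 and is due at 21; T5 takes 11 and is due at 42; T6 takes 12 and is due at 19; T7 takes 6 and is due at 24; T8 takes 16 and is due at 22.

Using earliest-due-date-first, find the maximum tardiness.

EDD (increasing due date): T6 T4 T8 T2 T7 T3 T5 T1.
T6: 0→12, due 19, tardiness 0
T4: 12→21, due 21, tardiness 0
T8: 21→37, due 22, tardiness 15
T2: 37→60, due 23, tardiness 37
T7: 60→66, due 24, tardiness 42
T3: 66→83, due 36, tardiness 47
T5: 83→94, due 42, tardiness 52
T1: 94→102, due 63, tardiness 39
Maximum = 52.

52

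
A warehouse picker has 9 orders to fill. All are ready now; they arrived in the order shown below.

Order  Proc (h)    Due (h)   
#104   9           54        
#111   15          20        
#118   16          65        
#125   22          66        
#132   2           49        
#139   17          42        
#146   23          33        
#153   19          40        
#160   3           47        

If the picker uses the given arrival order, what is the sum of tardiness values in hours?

291

FIFO (arrival order): #104 #111 #118 #125 #132 #139 #146 #153 #160.
#104: 0→9, due 54, tardiness 0
#111: 9→24, due 20, tardiness 4
#118: 24→40, due 65, tardiness 0
#125: 40→62, due 66, tardiness 0
#132: 62→64, due 49, tardiness 15
#139: 64→81, due 42, tardiness 39
#146: 81→104, due 33, tardiness 71
#153: 104→123, due 40, tardiness 83
#160: 123→126, due 47, tardiness 79
Sum = 0+4+0+0+15+39+71+83+79 = 291.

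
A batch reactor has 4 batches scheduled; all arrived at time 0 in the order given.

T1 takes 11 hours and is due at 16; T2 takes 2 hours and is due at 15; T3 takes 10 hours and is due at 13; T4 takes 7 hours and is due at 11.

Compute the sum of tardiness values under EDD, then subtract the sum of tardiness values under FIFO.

EDD (increasing due date): T4 T3 T2 T1.
T4: 0→7, due 11, tardiness 0
T3: 7→17, due 13, tardiness 4
T2: 17→19, due 15, tardiness 4
T1: 19→30, due 16, tardiness 14
Sum = 0+4+4+14 = 22.
FIFO (arrival order): T1 T2 T3 T4.
T1: 0→11, due 16, tardiness 0
T2: 11→13, due 15, tardiness 0
T3: 13→23, due 13, tardiness 10
T4: 23→30, due 11, tardiness 19
Sum = 0+0+10+19 = 29.
Difference = 22 − 29 = -7.

-7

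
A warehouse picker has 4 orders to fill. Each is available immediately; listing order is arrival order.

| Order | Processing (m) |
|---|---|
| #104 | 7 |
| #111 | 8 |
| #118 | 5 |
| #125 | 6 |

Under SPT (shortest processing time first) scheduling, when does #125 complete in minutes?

SPT (increasing processing time): #118 #125 #104 #111.
#118: 0→5
#125: 5→11

11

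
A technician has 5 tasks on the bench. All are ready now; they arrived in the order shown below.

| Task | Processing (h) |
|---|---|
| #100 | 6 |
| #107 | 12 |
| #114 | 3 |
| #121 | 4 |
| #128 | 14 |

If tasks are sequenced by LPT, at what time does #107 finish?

LPT (decreasing processing time): #128 #107 #100 #121 #114.
#128: 0→14
#107: 14→26

26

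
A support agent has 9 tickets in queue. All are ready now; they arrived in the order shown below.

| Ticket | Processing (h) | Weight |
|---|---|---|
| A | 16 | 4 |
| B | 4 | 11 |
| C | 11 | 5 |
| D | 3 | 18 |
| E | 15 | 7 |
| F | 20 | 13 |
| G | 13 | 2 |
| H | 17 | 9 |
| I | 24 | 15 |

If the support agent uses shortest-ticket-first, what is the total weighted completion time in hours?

4696

SPT (increasing processing time): D B C G E A H F I.
D: finishes 3, weight 18, w·C = 54
B: finishes 7, weight 11, w·C = 77
C: finishes 18, weight 5, w·C = 90
G: finishes 31, weight 2, w·C = 62
E: finishes 46, weight 7, w·C = 322
A: finishes 62, weight 4, w·C = 248
H: finishes 79, weight 9, w·C = 711
F: finishes 99, weight 13, w·C = 1287
I: finishes 123, weight 15, w·C = 1845
Sum = 54+77+90+62+322+248+711+1287+1845 = 4696.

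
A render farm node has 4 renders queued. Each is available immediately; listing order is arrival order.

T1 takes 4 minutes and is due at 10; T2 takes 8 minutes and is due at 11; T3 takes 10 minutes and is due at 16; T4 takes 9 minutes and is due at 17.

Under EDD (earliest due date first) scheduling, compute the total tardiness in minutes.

21

EDD (increasing due date): T1 T2 T3 T4.
T1: 0→4, due 10, tardiness 0
T2: 4→12, due 11, tardiness 1
T3: 12→22, due 16, tardiness 6
T4: 22→31, due 17, tardiness 14
Sum = 0+1+6+14 = 21.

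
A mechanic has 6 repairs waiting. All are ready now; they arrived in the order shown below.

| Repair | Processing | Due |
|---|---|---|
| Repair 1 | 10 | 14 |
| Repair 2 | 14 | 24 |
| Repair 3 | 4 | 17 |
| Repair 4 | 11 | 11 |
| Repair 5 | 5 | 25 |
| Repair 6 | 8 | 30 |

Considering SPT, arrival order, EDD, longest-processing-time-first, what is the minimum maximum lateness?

22

SPT (increasing processing time): Repair 3 Repair 5 Repair 6 Repair 1 Repair 4 Repair 2.
Repair 3: 0→4, due 17, lateness -13
Repair 5: 4→9, due 25, lateness -16
Repair 6: 9→17, due 30, lateness -13
Repair 1: 17→27, due 14, lateness 13
Repair 4: 27→38, due 11, lateness 27
Repair 2: 38→52, due 24, lateness 28
Maximum = 28.
FIFO (arrival order): Repair 1 Repair 2 Repair 3 Repair 4 Repair 5 Repair 6.
Repair 1: 0→10, due 14, lateness -4
Repair 2: 10→24, due 24, lateness 0
Repair 3: 24→28, due 17, lateness 11
Repair 4: 28→39, due 11, lateness 28
Repair 5: 39→44, due 25, lateness 19
Repair 6: 44→52, due 30, lateness 22
Maximum = 28.
EDD (increasing due date): Repair 4 Repair 1 Repair 3 Repair 2 Repair 5 Repair 6.
Repair 4: 0→11, due 11, lateness 0
Repair 1: 11→21, due 14, lateness 7
Repair 3: 21→25, due 17, lateness 8
Repair 2: 25→39, due 24, lateness 15
Repair 5: 39→44, due 25, lateness 19
Repair 6: 44→52, due 30, lateness 22
Maximum = 22.
LPT (decreasing processing time): Repair 2 Repair 4 Repair 1 Repair 6 Repair 5 Repair 3.
Repair 2: 0→14, due 24, lateness -10
Repair 4: 14→25, due 11, lateness 14
Repair 1: 25→35, due 14, lateness 21
Repair 6: 35→43, due 30, lateness 13
Repair 5: 43→48, due 25, lateness 23
Repair 3: 48→52, due 17, lateness 35
Maximum = 35.
SPT 28, FIFO 28, EDD 22, LPT 35 → minimum 22.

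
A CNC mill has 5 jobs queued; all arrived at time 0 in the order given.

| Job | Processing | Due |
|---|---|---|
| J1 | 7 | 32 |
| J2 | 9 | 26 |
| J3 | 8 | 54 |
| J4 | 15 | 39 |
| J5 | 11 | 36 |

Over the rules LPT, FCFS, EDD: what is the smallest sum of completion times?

136

LPT (decreasing processing time): J4 J5 J2 J3 J1.
J4: 0→15
J5: 15→26
J2: 26→35
J3: 35→43
J1: 43→50
Sum = 15+26+35+43+50 = 169.
FIFO (arrival order): J1 J2 J3 J4 J5.
J1: 0→7
J2: 7→16
J3: 16→24
J4: 24→39
J5: 39→50
Sum = 7+16+24+39+50 = 136.
EDD (increasing due date): J2 J1 J5 J4 J3.
J2: 0→9
J1: 9→16
J5: 16→27
J4: 27→42
J3: 42→50
Sum = 9+16+27+42+50 = 144.
LPT 169, FIFO 136, EDD 144 → minimum 136.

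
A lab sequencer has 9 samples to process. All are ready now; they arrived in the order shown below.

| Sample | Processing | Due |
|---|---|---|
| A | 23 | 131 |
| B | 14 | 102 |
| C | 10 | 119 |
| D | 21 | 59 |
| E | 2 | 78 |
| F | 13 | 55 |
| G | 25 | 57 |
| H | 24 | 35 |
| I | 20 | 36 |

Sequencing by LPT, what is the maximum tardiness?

LPT (decreasing processing time): G H A D I B F C E.
G: 0→25, due 57, tardiness 0
H: 25→49, due 35, tardiness 14
A: 49→72, due 131, tardiness 0
D: 72→93, due 59, tardiness 34
I: 93→113, due 36, tardiness 77
B: 113→127, due 102, tardiness 25
F: 127→140, due 55, tardiness 85
C: 140→150, due 119, tardiness 31
E: 150→152, due 78, tardiness 74
Maximum = 85.

85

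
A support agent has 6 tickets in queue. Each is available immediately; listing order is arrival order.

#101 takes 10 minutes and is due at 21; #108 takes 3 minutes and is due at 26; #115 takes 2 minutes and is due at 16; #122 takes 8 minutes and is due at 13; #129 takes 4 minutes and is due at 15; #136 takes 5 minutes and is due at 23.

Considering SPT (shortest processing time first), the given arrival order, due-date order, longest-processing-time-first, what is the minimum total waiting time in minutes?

52

SPT (increasing processing time): #115 #108 #129 #136 #122 #101.
#115: waits 0, runs 0→2
#108: waits 2, runs 2→5
#129: waits 5, runs 5→9
#136: waits 9, runs 9→14
#122: waits 14, runs 14→22
#101: waits 22, runs 22→32
Sum = 0+2+5+9+14+22 = 52.
FIFO (arrival order): #101 #108 #115 #122 #129 #136.
#101: waits 0, runs 0→10
#108: waits 10, runs 10→13
#115: waits 13, runs 13→15
#122: waits 15, runs 15→23
#129: waits 23, runs 23→27
#136: waits 27, runs 27→32
Sum = 0+10+13+15+23+27 = 88.
EDD (increasing due date): #122 #129 #115 #101 #136 #108.
#122: waits 0, runs 0→8
#129: waits 8, runs 8→12
#115: waits 12, runs 12→14
#101: waits 14, runs 14→24
#136: waits 24, runs 24→29
#108: waits 29, runs 29→32
Sum = 0+8+12+14+24+29 = 87.
LPT (decreasing processing time): #101 #122 #136 #129 #108 #115.
#101: waits 0, runs 0→10
#122: waits 10, runs 10→18
#136: waits 18, runs 18→23
#129: waits 23, runs 23→27
#108: waits 27, runs 27→30
#115: waits 30, runs 30→32
Sum = 0+10+18+23+27+30 = 108.
SPT 52, FIFO 88, EDD 87, LPT 108 → minimum 52.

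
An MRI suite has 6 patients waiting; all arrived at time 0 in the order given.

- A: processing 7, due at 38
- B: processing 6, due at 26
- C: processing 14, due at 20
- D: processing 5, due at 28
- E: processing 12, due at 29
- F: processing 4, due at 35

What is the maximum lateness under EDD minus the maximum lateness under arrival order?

EDD (increasing due date): C B D E F A.
C: 0→14, due 20, lateness -6
B: 14→20, due 26, lateness -6
D: 20→25, due 28, lateness -3
E: 25→37, due 29, lateness 8
F: 37→41, due 35, lateness 6
A: 41→48, due 38, lateness 10
Maximum = 10.
FIFO (arrival order): A B C D E F.
A: 0→7, due 38, lateness -31
B: 7→13, due 26, lateness -13
C: 13→27, due 20, lateness 7
D: 27→32, due 28, lateness 4
E: 32→44, due 29, lateness 15
F: 44→48, due 35, lateness 13
Maximum = 15.
Difference = 10 − 15 = -5.

-5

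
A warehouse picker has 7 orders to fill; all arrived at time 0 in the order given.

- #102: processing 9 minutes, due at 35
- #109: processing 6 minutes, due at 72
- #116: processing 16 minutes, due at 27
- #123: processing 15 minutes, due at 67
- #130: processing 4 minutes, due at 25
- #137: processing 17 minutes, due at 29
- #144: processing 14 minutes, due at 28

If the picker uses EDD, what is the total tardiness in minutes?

EDD (increasing due date): #130 #116 #144 #137 #102 #123 #109.
#130: 0→4, due 25, tardiness 0
#116: 4→20, due 27, tardiness 0
#144: 20→34, due 28, tardiness 6
#137: 34→51, due 29, tardiness 22
#102: 51→60, due 35, tardiness 25
#123: 60→75, due 67, tardiness 8
#109: 75→81, due 72, tardiness 9
Sum = 0+0+6+22+25+8+9 = 70.

70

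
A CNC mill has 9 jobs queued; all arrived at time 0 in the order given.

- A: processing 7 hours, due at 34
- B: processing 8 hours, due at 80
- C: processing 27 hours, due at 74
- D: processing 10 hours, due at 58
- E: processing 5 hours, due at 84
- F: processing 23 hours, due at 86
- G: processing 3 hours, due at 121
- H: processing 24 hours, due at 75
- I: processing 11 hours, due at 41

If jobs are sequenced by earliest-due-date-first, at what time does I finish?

18

EDD (increasing due date): A I D C H B E F G.
A: 0→7
I: 7→18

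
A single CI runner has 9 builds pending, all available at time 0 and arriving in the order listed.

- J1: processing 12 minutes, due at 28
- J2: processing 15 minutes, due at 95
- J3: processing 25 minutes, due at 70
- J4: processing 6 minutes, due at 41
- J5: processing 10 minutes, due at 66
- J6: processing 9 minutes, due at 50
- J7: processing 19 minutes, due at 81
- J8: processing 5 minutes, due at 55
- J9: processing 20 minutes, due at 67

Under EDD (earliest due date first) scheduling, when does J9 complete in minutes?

62

EDD (increasing due date): J1 J4 J6 J8 J5 J9 J3 J7 J2.
J1: 0→12
J4: 12→18
J6: 18→27
J8: 27→32
J5: 32→42
J9: 42→62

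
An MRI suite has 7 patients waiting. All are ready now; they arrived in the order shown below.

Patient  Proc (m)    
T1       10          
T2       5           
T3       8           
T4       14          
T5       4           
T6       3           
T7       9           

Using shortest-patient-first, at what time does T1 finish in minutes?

SPT (increasing processing time): T6 T5 T2 T3 T7 T1 T4.
T6: 0→3
T5: 3→7
T2: 7→12
T3: 12→20
T7: 20→29
T1: 29→39

39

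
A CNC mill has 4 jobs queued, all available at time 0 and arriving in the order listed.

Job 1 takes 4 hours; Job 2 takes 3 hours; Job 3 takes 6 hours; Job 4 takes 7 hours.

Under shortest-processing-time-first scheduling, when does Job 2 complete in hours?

SPT (increasing processing time): Job 2 Job 1 Job 3 Job 4.
Job 2: 0→3

3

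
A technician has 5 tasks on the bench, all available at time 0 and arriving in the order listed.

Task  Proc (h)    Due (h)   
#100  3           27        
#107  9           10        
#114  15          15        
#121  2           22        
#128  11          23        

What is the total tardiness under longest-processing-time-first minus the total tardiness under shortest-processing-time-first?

26

LPT (decreasing processing time): #114 #128 #107 #100 #121.
#114: 0→15, due 15, tardiness 0
#128: 15→26, due 23, tardiness 3
#107: 26→35, due 10, tardiness 25
#100: 35→38, due 27, tardiness 11
#121: 38→40, due 22, tardiness 18
Sum = 0+3+25+11+18 = 57.
SPT (increasing processing time): #121 #100 #107 #128 #114.
#121: 0→2, due 22, tardiness 0
#100: 2→5, due 27, tardiness 0
#107: 5→14, due 10, tardiness 4
#128: 14→25, due 23, tardiness 2
#114: 25→40, due 15, tardiness 25
Sum = 0+0+4+2+25 = 31.
Difference = 57 − 31 = 26.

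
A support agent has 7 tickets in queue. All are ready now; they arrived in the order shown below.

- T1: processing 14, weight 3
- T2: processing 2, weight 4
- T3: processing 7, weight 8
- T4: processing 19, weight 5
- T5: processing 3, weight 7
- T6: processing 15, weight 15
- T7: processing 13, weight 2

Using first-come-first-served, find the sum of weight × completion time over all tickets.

1861

FIFO (arrival order): T1 T2 T3 T4 T5 T6 T7.
T1: finishes 14, weight 3, w·C = 42
T2: finishes 16, weight 4, w·C = 64
T3: finishes 23, weight 8, w·C = 184
T4: finishes 42, weight 5, w·C = 210
T5: finishes 45, weight 7, w·C = 315
T6: finishes 60, weight 15, w·C = 900
T7: finishes 73, weight 2, w·C = 146
Sum = 42+64+184+210+315+900+146 = 1861.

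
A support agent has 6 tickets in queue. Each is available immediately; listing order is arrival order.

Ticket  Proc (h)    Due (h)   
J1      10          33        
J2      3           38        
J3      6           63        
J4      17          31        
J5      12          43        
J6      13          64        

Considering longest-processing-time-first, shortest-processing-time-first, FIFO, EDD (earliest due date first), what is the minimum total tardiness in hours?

0

LPT (decreasing processing time): J4 J6 J5 J1 J3 J2.
J4: 0→17, due 31, tardiness 0
J6: 17→30, due 64, tardiness 0
J5: 30→42, due 43, tardiness 0
J1: 42→52, due 33, tardiness 19
J3: 52→58, due 63, tardiness 0
J2: 58→61, due 38, tardiness 23
Sum = 0+0+0+19+0+23 = 42.
SPT (increasing processing time): J2 J3 J1 J5 J6 J4.
J2: 0→3, due 38, tardiness 0
J3: 3→9, due 63, tardiness 0
J1: 9→19, due 33, tardiness 0
J5: 19→31, due 43, tardiness 0
J6: 31→44, due 64, tardiness 0
J4: 44→61, due 31, tardiness 30
Sum = 0+0+0+0+0+30 = 30.
FIFO (arrival order): J1 J2 J3 J4 J5 J6.
J1: 0→10, due 33, tardiness 0
J2: 10→13, due 38, tardiness 0
J3: 13→19, due 63, tardiness 0
J4: 19→36, due 31, tardiness 5
J5: 36→48, due 43, tardiness 5
J6: 48→61, due 64, tardiness 0
Sum = 0+0+0+5+5+0 = 10.
EDD (increasing due date): J4 J1 J2 J5 J3 J6.
J4: 0→17, due 31, tardiness 0
J1: 17→27, due 33, tardiness 0
J2: 27→30, due 38, tardiness 0
J5: 30→42, due 43, tardiness 0
J3: 42→48, due 63, tardiness 0
J6: 48→61, due 64, tardiness 0
Sum = 0+0+0+0+0+0 = 0.
LPT 42, SPT 30, FIFO 10, EDD 0 → minimum 0.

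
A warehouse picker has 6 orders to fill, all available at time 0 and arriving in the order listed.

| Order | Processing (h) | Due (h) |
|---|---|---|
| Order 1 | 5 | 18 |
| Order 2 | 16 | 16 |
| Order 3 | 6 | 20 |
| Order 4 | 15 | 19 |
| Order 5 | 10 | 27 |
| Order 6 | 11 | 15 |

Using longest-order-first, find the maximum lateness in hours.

45

LPT (decreasing processing time): Order 2 Order 4 Order 6 Order 5 Order 3 Order 1.
Order 2: 0→16, due 16, lateness 0
Order 4: 16→31, due 19, lateness 12
Order 6: 31→42, due 15, lateness 27
Order 5: 42→52, due 27, lateness 25
Order 3: 52→58, due 20, lateness 38
Order 1: 58→63, due 18, lateness 45
Maximum = 45.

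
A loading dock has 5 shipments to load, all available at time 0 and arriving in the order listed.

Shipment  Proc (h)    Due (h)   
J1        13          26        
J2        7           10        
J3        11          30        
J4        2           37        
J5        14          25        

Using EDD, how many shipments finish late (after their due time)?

EDD (increasing due date): J2 J5 J1 J3 J4.
J2: 0→7, due 10, tardiness 0
J5: 7→21, due 25, tardiness 0
J1: 21→34, due 26, tardiness 8
J3: 34→45, due 30, tardiness 15
J4: 45→47, due 37, tardiness 10
Late shipments: 3.

3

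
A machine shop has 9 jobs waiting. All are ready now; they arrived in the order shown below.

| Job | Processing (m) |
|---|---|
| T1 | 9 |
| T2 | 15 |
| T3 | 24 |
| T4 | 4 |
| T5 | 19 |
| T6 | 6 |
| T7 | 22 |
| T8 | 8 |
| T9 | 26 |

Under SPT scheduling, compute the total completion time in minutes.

SPT (increasing processing time): T4 T6 T8 T1 T2 T5 T7 T3 T9.
T4: 0→4
T6: 4→10
T8: 10→18
T1: 18→27
T2: 27→42
T5: 42→61
T7: 61→83
T3: 83→107
T9: 107→133
Sum = 4+10+18+27+42+61+83+107+133 = 485.

485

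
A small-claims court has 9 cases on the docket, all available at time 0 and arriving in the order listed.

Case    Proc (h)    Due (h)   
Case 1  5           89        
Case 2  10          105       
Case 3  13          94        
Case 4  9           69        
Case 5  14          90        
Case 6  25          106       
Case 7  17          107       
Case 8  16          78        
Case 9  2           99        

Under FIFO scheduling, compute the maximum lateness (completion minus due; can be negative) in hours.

FIFO (arrival order): Case 1 Case 2 Case 3 Case 4 Case 5 Case 6 Case 7 Case 8 Case 9.
Case 1: 0→5, due 89, lateness -84
Case 2: 5→15, due 105, lateness -90
Case 3: 15→28, due 94, lateness -66
Case 4: 28→37, due 69, lateness -32
Case 5: 37→51, due 90, lateness -39
Case 6: 51→76, due 106, lateness -30
Case 7: 76→93, due 107, lateness -14
Case 8: 93→109, due 78, lateness 31
Case 9: 109→111, due 99, lateness 12
Maximum = 31.

31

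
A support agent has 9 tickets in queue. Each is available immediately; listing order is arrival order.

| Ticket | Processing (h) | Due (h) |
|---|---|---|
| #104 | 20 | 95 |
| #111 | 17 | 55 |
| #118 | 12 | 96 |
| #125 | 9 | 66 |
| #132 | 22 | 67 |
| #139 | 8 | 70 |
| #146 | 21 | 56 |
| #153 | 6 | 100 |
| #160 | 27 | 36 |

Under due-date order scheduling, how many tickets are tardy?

EDD (increasing due date): #160 #111 #146 #125 #132 #139 #104 #118 #153.
#160: 0→27, due 36, tardiness 0
#111: 27→44, due 55, tardiness 0
#146: 44→65, due 56, tardiness 9
#125: 65→74, due 66, tardiness 8
#132: 74→96, due 67, tardiness 29
#139: 96→104, due 70, tardiness 34
#104: 104→124, due 95, tardiness 29
#118: 124→136, due 96, tardiness 40
#153: 136→142, due 100, tardiness 42
Late tickets: 7.

7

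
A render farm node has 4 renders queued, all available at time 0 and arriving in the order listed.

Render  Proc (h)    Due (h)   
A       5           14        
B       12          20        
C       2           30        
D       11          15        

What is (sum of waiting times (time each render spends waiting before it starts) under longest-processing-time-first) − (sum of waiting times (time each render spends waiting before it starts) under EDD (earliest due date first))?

LPT (decreasing processing time): B D A C.
B: waits 0, runs 0→12
D: waits 12, runs 12→23
A: waits 23, runs 23→28
C: waits 28, runs 28→30
Sum = 0+12+23+28 = 63.
EDD (increasing due date): A D B C.
A: waits 0, runs 0→5
D: waits 5, runs 5→16
B: waits 16, runs 16→28
C: waits 28, runs 28→30
Sum = 0+5+16+28 = 49.
Difference = 63 − 49 = 14.

14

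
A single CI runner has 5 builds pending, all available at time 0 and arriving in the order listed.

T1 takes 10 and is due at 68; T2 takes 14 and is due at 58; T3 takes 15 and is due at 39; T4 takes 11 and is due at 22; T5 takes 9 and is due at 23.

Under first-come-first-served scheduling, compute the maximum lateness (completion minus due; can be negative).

36

FIFO (arrival order): T1 T2 T3 T4 T5.
T1: 0→10, due 68, lateness -58
T2: 10→24, due 58, lateness -34
T3: 24→39, due 39, lateness 0
T4: 39→50, due 22, lateness 28
T5: 50→59, due 23, lateness 36
Maximum = 36.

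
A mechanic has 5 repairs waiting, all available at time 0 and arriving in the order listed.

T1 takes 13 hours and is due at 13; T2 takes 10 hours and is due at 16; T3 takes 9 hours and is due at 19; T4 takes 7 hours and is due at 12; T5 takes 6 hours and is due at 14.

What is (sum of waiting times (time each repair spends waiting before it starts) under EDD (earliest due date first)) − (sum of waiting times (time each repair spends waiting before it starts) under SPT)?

EDD (increasing due date): T4 T1 T5 T2 T3.
T4: waits 0, runs 0→7
T1: waits 7, runs 7→20
T5: waits 20, runs 20→26
T2: waits 26, runs 26→36
T3: waits 36, runs 36→45
Sum = 0+7+20+26+36 = 89.
SPT (increasing processing time): T5 T4 T3 T2 T1.
T5: waits 0, runs 0→6
T4: waits 6, runs 6→13
T3: waits 13, runs 13→22
T2: waits 22, runs 22→32
T1: waits 32, runs 32→45
Sum = 0+6+13+22+32 = 73.
Difference = 89 − 73 = 16.

16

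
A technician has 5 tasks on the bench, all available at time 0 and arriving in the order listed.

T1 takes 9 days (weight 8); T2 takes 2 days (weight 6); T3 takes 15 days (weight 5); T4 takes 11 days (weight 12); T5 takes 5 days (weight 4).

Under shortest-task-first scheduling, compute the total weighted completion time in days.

702

SPT (increasing processing time): T2 T5 T1 T4 T3.
T2: finishes 2, weight 6, w·C = 12
T5: finishes 7, weight 4, w·C = 28
T1: finishes 16, weight 8, w·C = 128
T4: finishes 27, weight 12, w·C = 324
T3: finishes 42, weight 5, w·C = 210
Sum = 12+28+128+324+210 = 702.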